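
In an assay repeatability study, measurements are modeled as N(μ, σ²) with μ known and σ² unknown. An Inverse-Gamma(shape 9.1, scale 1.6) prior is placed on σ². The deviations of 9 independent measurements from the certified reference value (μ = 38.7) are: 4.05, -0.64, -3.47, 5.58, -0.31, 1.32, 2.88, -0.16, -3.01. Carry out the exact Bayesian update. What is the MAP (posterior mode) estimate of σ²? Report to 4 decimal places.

With known mean μ and an Inverse-Gamma(α, β) prior on σ², the Normal likelihood is conjugate: posterior is Inv-Gamma(α + n/2, β + Σ(xᵢ−μ)²/2).
Σ(xᵢ−μ)² = (4.05)² + (-0.64)² + (-3.47)² + (5.58)² + (-0.31)² + (1.32)² + (2.88)² + (-0.16)² + (-3.01)² = 79.2080.
Posterior: Inv-Gamma(9.1 + 9/2, 1.6 + 79.2080/2) = Inv-Gamma(13.60, 41.20400).
Mode = β/(α+1) = 41.20400/14.60 = 2.8222.

2.8222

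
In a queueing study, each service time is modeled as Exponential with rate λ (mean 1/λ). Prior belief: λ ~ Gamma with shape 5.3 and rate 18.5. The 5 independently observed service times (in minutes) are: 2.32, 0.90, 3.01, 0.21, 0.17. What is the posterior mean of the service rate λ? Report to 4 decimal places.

0.4102

With a Gamma(shape α, rate β) prior on the exponential rate λ, the posterior after n observations with total T = Σxᵢ is Gamma(α+n, β+T).
Sum of observations T = 6.61 minutes; n = 5.
Posterior: Gamma(5.3+5, 18.5+6.61) = Gamma(10.3, 25.11).
Posterior mean of λ = α/β = 10.3/25.11 = 0.4102.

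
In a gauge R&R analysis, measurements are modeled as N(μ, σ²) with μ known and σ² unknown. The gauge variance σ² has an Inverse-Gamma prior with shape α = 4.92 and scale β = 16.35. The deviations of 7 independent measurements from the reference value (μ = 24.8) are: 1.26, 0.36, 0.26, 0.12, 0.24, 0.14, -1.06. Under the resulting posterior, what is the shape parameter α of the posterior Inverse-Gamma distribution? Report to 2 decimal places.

With known mean μ and an Inverse-Gamma(α, β) prior on σ², the Normal likelihood is conjugate: posterior is Inv-Gamma(α + n/2, β + Σ(xᵢ−μ)²/2).
Σ(xᵢ−μ)² = (1.26)² + (0.36)² + (0.26)² + (0.12)² + (0.24)² + (0.14)² + (-1.06)² = 3.0000.
Posterior: Inv-Gamma(4.92 + 7/2, 16.35 + 3.0000/2) = Inv-Gamma(8.42, 17.85000).
Posterior α = 8.42.

8.42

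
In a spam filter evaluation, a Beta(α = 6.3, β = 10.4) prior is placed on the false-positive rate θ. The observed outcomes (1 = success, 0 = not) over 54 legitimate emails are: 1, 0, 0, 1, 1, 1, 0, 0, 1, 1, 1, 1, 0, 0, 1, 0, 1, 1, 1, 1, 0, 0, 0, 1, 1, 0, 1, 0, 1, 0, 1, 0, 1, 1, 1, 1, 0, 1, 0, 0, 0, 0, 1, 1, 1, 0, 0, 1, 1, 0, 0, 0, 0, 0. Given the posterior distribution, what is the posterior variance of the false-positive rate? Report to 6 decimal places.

0.003484

The Beta prior is conjugate to a Binomial/Bernoulli likelihood; the update adds successes to α and failures to β.
Posterior: Beta(α+k, β+n−k) = Beta(6.3+28, 10.4+26) = Beta(34.3, 36.4).
Var = αβ/((α+β)²(α+β+1)) = 34.3·36.4/(70.7²·71.7) = 0.003484.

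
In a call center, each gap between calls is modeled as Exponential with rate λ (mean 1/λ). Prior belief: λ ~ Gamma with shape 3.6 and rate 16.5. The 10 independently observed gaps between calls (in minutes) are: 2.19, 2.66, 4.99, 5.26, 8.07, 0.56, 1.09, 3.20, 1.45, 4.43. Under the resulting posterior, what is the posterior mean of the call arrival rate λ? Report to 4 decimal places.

0.2698

With a Gamma(shape α, rate β) prior on the exponential rate λ, the posterior after n observations with total T = Σxᵢ is Gamma(α+n, β+T).
Sum of observations T = 33.90 minutes; n = 10.
Posterior: Gamma(3.6+10, 16.5+33.90) = Gamma(13.6, 50.40).
Posterior mean of λ = α/β = 13.6/50.40 = 0.2698.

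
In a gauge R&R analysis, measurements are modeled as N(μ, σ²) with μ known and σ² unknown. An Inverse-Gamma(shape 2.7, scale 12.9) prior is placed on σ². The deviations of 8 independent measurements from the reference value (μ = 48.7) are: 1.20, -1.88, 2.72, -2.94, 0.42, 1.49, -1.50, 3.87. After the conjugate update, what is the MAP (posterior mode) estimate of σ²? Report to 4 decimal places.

4.3143

With known mean μ and an Inverse-Gamma(α, β) prior on σ², the Normal likelihood is conjugate: posterior is Inv-Gamma(α + n/2, β + Σ(xᵢ−μ)²/2).
Σ(xᵢ−μ)² = (1.20)² + (-1.88)² + (2.72)² + (-2.94)² + (0.42)² + (1.49)² + (-1.50)² + (3.87)² = 40.6398.
Posterior: Inv-Gamma(2.7 + 8/2, 12.9 + 40.6398/2) = Inv-Gamma(6.70, 33.21990).
Mode = β/(α+1) = 33.21990/7.70 = 4.3143.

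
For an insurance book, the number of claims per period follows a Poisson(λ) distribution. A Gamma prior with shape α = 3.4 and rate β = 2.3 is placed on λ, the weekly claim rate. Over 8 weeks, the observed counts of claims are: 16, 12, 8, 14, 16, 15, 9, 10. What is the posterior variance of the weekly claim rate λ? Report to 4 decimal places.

0.9746

With a Gamma(shape α, rate β) prior, the Poisson likelihood is conjugate: the posterior is Gamma(α + ΣXᵢ, β + n).
Sum of counts S = 100 over n = 8 weeks.
Posterior: Gamma(α+S, β+n) = Gamma(3.4+100, 2.3+8) = Gamma(103.4, 10.3).
Var = α/β² = 103.4/10.3² = 0.9746.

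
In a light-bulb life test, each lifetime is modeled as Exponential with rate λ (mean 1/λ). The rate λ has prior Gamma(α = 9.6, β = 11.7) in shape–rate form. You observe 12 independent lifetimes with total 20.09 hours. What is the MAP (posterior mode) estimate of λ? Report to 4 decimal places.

With a Gamma(shape α, rate β) prior on the exponential rate λ, the posterior after n observations with total T = Σxᵢ is Gamma(α+n, β+T).
Posterior: Gamma(9.6+12, 11.7+20.09) = Gamma(21.6, 31.79).
Mode = (α−1)/β = 0.6480.

0.6480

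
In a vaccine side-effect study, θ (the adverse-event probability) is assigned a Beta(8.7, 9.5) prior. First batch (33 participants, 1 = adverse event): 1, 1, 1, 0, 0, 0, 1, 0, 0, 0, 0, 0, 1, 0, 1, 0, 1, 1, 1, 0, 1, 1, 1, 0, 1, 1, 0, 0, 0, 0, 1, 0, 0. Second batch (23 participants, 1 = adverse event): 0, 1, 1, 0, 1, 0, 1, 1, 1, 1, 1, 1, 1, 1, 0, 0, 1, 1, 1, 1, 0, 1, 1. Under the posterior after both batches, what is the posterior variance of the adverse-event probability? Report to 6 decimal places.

0.003293

The Beta prior is conjugate to a Binomial/Bernoulli likelihood; the update adds successes to α and failures to β.
After batch 1: Beta(8.7+15, 9.5+18) = Beta(23.7, 27.5).
After batch 2: Beta(23.7+17, 27.5+6) = Beta(40.7, 33.5).
Var = αβ/((α+β)²(α+β+1)) = 40.7·33.5/(74.2²·75.2) = 0.003293.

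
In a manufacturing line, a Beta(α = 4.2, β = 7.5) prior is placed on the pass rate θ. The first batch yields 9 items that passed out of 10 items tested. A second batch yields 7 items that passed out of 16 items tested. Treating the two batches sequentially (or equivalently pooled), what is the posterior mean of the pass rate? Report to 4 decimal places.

The Beta prior is conjugate to a Binomial/Bernoulli likelihood; the update adds successes to α and failures to β.
After batch 1: Beta(4.2+9, 7.5+1) = Beta(13.2, 8.5).
After batch 2: Beta(13.2+7, 8.5+9) = Beta(20.2, 17.5).
Posterior mean = α/(α+β) = 20.2/37.7 = 0.5358.

0.5358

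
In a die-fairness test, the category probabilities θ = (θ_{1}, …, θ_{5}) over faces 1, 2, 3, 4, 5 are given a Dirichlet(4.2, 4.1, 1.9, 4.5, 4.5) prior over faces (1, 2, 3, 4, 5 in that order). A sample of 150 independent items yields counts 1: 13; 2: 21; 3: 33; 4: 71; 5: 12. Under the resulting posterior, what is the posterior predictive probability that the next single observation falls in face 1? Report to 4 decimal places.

0.1017

The Dirichlet prior is conjugate to the Multinomial likelihood: each posterior αⱼ = prior αⱼ + observed count nⱼ.
Posterior concentration: (17.2, 25.1, 34.9, 75.5, 16.5), total = 169.2.
P(next = 1 | data) = α_{1}/Σα = 0.1017.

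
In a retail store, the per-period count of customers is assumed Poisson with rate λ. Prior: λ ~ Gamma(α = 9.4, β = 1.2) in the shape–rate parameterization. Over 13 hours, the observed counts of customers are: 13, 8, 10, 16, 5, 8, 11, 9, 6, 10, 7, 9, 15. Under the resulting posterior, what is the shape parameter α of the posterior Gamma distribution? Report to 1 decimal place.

With a Gamma(shape α, rate β) prior, the Poisson likelihood is conjugate: the posterior is Gamma(α + ΣXᵢ, β + n).
Sum of counts S = 127 over n = 13 hours.
Posterior: Gamma(α+S, β+n) = Gamma(9.4+127, 1.2+13) = Gamma(136.4, 14.2).
Posterior α = 136.4.

136.4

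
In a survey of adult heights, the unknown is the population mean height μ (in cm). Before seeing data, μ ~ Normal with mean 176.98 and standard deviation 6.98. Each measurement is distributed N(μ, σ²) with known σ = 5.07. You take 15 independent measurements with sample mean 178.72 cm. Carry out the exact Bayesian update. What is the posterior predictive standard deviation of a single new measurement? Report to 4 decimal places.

For Normal data with known variance σ², a Normal(μ₀, σ₀²) prior on μ is conjugate. Posterior precision = 1/σ₀² + n/σ²; posterior mean is the precision-weighted average of μ₀ and x̄.
σ₀² = 6.98² = 48.7204, σ² = 5.07² = 25.7049; σ² + n·σ₀² = 25.7049 + 15·48.7204 = 756.5109.
Posterior precision = 1/σ₀² + n/σ² = 1/48.7204 + 15/25.7049 = (σ² + n·σ₀²)/(σ₀²σ²) = 756.5109/(48.7204·25.7049); posterior variance σₙ² = σ₀²σ²/(σ² + n·σ₀²) = 48.7204·25.7049/756.5109 = 1.655433.
Predictive variance for one new observation = σₙ² + σ² = 48.7204·25.7049/756.5109 + 25.7049 = σ²·(σ₀² + 756.5109)/756.5109 = 25.7049·805.2313/756.5109 = 27.360333; SD = √(25.7049·805.2313/756.5109) = 5.2307.

5.2307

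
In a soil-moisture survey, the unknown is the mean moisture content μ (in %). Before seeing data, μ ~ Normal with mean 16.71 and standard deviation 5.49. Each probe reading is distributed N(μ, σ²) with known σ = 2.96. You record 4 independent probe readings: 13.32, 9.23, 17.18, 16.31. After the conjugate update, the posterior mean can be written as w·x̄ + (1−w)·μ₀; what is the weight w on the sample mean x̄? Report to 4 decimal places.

For Normal data with known variance σ², a Normal(μ₀, σ₀²) prior on μ is conjugate. Posterior precision = 1/σ₀² + n/σ²; posterior mean is the precision-weighted average of μ₀ and x̄.
σ₀² = 5.49² = 30.1401, σ² = 2.96² = 8.7616. Prior precision 1/σ₀² = 1/30.1401; data precision n/σ² = 4/8.7616.
w = (n/σ²)/(1/σ₀² + n/σ²) = n·σ₀²/(σ² + n·σ₀²) = 4·30.1401/(8.7616 + 4·30.1401) = 120.5604/129.322 = 0.9322.

0.9322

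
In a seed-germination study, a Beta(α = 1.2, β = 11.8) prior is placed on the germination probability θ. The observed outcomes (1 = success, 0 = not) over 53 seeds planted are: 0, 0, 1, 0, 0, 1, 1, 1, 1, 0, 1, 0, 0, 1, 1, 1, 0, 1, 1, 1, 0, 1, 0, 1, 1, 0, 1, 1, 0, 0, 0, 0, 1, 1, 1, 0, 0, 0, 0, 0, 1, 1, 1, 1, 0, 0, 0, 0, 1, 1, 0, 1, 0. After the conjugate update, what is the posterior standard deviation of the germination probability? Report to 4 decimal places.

0.0604

The Beta prior is conjugate to a Binomial/Bernoulli likelihood; the update adds successes to α and failures to β.
Posterior: Beta(α+k, β+n−k) = Beta(1.2+27, 11.8+26) = Beta(28.2, 37.8).
Var = αβ/((α+β)²(α+β+1)) = 28.2·37.8/(66.0²·67.0) = 0.00365240; SD = √0.00365240 = 0.0604.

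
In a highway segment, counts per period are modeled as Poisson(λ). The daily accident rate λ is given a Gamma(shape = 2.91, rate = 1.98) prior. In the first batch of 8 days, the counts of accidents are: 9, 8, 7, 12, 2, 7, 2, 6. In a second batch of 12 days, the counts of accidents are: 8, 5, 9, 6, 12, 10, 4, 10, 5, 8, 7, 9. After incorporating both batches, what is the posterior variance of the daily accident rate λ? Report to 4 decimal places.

0.3082

With a Gamma(shape α, rate β) prior, the Poisson likelihood is conjugate: the posterior is Gamma(α + ΣXᵢ, β + n).
Batch 1: sum of counts S = 53 over n = 8 days.
After batch 1: Gamma(α+S, β+n) = Gamma(2.91+53, 1.98+8) = Gamma(55.91, 9.98).
Batch 2: sum of counts S = 93 over n = 12 days.
After batch 2: Gamma(α+S, β+n) = Gamma(55.91+93, 9.98+12) = Gamma(148.91, 21.98).
Var = α/β² = 148.91/21.98² = 0.3082.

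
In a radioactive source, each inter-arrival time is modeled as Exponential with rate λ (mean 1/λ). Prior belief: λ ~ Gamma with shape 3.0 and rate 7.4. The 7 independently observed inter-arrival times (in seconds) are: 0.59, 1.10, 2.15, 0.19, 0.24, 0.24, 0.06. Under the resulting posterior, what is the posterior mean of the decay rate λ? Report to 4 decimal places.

With a Gamma(shape α, rate β) prior on the exponential rate λ, the posterior after n observations with total T = Σxᵢ is Gamma(α+n, β+T).
Sum of observations T = 4.57 seconds; n = 7.
Posterior: Gamma(3.0+7, 7.4+4.57) = Gamma(10.0, 11.97).
Posterior mean of λ = α/β = 10.0/11.97 = 0.8354.

0.8354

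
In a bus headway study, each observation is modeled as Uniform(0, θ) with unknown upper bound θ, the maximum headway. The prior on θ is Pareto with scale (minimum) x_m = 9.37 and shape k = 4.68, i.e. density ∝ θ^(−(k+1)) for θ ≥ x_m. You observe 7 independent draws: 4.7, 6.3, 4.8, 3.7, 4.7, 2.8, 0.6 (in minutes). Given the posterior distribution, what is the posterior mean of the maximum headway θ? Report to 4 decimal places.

A Pareto(scale x_m, shape k) prior on the upper bound θ of Uniform(0, θ) is conjugate: posterior is Pareto(max(x_m, max xᵢ), k + n).
Sample maximum = 6.3; prior scale x_m = 9.37 → posterior scale = max = 9.37.
Posterior shape = 4.68 + 7 = 11.68.
E[θ|data] = k·x_m/(k−1) = 11.68·9.37/10.68 = 10.2473.

10.2473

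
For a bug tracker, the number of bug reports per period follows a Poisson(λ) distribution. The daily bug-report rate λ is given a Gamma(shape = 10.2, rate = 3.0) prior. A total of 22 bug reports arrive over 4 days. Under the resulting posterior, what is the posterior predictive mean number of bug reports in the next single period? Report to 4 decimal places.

With a Gamma(shape α, rate β) prior, the Poisson likelihood is conjugate: the posterior is Gamma(α + ΣXᵢ, β + n).
Posterior: Gamma(α+S, β+n) = Gamma(10.2+22, 3.0+4) = Gamma(32.2, 7.0).
The predictive distribution for one future period is NegBinom with mean α/β = 4.6000.

4.6000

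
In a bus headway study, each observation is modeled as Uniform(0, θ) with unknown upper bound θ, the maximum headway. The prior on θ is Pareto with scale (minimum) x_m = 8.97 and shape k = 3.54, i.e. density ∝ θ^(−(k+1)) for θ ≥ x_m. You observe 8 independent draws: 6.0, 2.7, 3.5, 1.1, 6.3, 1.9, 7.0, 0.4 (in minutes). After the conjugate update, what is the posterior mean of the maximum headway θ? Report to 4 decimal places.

9.8210

A Pareto(scale x_m, shape k) prior on the upper bound θ of Uniform(0, θ) is conjugate: posterior is Pareto(max(x_m, max xᵢ), k + n).
Sample maximum = 7.0; prior scale x_m = 8.97 → posterior scale = max = 8.97.
Posterior shape = 3.54 + 8 = 11.54.
E[θ|data] = k·x_m/(k−1) = 11.54·8.97/10.54 = 9.8210.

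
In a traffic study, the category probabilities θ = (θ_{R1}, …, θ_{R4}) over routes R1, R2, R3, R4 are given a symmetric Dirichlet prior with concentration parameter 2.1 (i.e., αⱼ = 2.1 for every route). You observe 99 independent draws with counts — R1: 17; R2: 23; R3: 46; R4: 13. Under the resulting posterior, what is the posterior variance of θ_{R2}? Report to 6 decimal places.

0.001652

The Dirichlet prior is conjugate to the Multinomial likelihood: each posterior αⱼ = prior αⱼ + observed count nⱼ.
Posterior concentration: (19.1, 25.1, 48.1, 15.1), total = 107.4.
Var[θ_j] = α_j(Σα−α_j)/((Σα)²(Σα+1)) = 25.1·82.3/(107.4²·108.4) = 0.001652.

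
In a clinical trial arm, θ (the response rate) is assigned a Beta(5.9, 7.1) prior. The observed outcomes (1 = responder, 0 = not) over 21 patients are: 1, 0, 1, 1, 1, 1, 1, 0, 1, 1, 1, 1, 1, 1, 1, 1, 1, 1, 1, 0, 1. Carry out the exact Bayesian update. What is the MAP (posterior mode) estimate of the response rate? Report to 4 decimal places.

0.7156

The Beta prior is conjugate to a Binomial/Bernoulli likelihood; the update adds successes to α and failures to β.
Posterior: Beta(α+k, β+n−k) = Beta(5.9+18, 7.1+3) = Beta(23.9, 10.1).
Mode of Beta(a,b) for a,b>1 is (a−1)/(a+b−2) = 22.9/32.0 = 0.7156.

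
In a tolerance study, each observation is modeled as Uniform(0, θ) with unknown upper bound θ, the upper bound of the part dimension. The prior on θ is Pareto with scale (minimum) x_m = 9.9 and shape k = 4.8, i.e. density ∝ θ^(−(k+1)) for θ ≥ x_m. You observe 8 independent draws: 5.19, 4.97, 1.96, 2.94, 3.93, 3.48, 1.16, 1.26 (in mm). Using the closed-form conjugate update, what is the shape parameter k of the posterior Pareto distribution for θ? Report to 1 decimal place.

12.8

A Pareto(scale x_m, shape k) prior on the upper bound θ of Uniform(0, θ) is conjugate: posterior is Pareto(max(x_m, max xᵢ), k + n).
Sample maximum = 5.19; prior scale x_m = 9.9 → posterior scale = max = 9.90.
Posterior shape = 4.8 + 8 = 12.8.
Posterior shape k = 12.8.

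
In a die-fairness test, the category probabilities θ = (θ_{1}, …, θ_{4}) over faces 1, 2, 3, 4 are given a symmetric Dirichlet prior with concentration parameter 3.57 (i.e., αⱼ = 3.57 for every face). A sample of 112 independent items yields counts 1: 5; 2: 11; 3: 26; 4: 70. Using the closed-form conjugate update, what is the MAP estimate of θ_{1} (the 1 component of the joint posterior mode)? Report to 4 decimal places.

The Dirichlet prior is conjugate to the Multinomial likelihood: each posterior αⱼ = prior αⱼ + observed count nⱼ.
Posterior concentration: (8.57, 14.57, 29.57, 73.57), total = 126.28.
Joint mode component: (α_{1}−1)/(Σα−K) = 7.57/122.28 = 0.0619.

0.0619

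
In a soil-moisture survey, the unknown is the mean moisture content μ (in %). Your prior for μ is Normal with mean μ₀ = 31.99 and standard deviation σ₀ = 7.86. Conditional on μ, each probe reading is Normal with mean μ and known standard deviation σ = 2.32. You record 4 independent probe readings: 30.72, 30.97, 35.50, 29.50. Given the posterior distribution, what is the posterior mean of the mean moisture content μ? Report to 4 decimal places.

For Normal data with known variance σ², a Normal(μ₀, σ₀²) prior on μ is conjugate. Posterior precision = 1/σ₀² + n/σ²; posterior mean is the precision-weighted average of μ₀ and x̄.
Σxᵢ = 30.72 + 30.97 + 35.50 + 29.50 = 126.69, so n·x̄ = 126.69.
σ₀² = 7.86² = 61.7796, σ² = 2.32² = 5.3824; σ² + n·σ₀² = 5.3824 + 4·61.7796 = 252.5008.
Posterior mean = (μ₀/σ₀² + n·x̄/σ²)/(1/σ₀² + n/σ²) = (σ²·μ₀ + σ₀²·n·x̄)/(σ² + n·σ₀²) = (5.3824·31.99 + 61.7796·126.69)/252.5008 = 7999.0405/252.5008 = 31.6793.

31.6793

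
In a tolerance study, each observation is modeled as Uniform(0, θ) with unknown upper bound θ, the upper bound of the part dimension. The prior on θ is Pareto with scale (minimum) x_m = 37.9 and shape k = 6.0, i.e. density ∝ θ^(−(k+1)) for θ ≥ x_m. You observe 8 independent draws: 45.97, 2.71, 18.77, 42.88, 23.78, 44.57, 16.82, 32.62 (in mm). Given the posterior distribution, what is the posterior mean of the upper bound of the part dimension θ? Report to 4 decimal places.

49.5062

A Pareto(scale x_m, shape k) prior on the upper bound θ of Uniform(0, θ) is conjugate: posterior is Pareto(max(x_m, max xᵢ), k + n).
Sample maximum = 45.97; prior scale x_m = 37.9 → posterior scale = max = 45.97.
Posterior shape = 6.0 + 8 = 14.0.
E[θ|data] = k·x_m/(k−1) = 14.0·45.97/13.0 = 49.5062.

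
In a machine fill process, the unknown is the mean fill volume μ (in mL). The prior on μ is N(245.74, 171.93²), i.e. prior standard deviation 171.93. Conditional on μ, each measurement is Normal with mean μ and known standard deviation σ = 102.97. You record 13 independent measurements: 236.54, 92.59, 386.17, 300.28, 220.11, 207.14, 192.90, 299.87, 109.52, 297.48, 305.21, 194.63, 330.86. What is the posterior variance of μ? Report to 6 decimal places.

For Normal data with known variance σ², a Normal(μ₀, σ₀²) prior on μ is conjugate. Posterior precision = 1/σ₀² + n/σ²; posterior mean is the precision-weighted average of μ₀ and x̄.
σ₀² = 171.93² = 29559.9249, σ² = 102.97² = 10602.8209; σ² + n·σ₀² = 10602.8209 + 13·29559.9249 = 394881.8446.
Posterior precision = 1/σ₀² + n/σ² = 1/29559.9249 + 13/10602.8209 = (σ² + n·σ₀²)/(σ₀²σ²) = 394881.8446/(29559.9249·10602.8209); posterior variance σₙ² = σ₀²σ²/(σ² + n·σ₀²) = 29559.9249·10602.8209/394881.8446 = 793.702202.

793.702202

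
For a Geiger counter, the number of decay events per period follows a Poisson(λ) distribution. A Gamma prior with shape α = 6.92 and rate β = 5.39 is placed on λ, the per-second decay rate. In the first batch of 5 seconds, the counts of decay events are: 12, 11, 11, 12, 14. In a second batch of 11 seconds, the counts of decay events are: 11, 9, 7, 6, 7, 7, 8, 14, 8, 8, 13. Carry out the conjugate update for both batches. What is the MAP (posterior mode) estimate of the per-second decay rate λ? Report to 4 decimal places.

With a Gamma(shape α, rate β) prior, the Poisson likelihood is conjugate: the posterior is Gamma(α + ΣXᵢ, β + n).
Batch 1: sum of counts S = 60 over n = 5 seconds.
After batch 1: Gamma(α+S, β+n) = Gamma(6.92+60, 5.39+5) = Gamma(66.92, 10.39).
Batch 2: sum of counts S = 98 over n = 11 seconds.
After batch 2: Gamma(α+S, β+n) = Gamma(66.92+98, 10.39+11) = Gamma(164.92, 21.39).
Mode of Gamma(α,β) for α≥1 is (α−1)/β = 163.92/21.39 = 7.6634.

7.6634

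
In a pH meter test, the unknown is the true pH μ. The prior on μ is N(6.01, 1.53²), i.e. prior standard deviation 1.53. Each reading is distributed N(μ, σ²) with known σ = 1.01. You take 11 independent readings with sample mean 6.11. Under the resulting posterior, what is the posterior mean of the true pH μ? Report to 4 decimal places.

For Normal data with known variance σ², a Normal(μ₀, σ₀²) prior on μ is conjugate. Posterior precision = 1/σ₀² + n/σ²; posterior mean is the precision-weighted average of μ₀ and x̄.
n·x̄ = 11·6.11 = 67.21.
σ₀² = 1.53² = 2.3409, σ² = 1.01² = 1.0201; σ² + n·σ₀² = 1.0201 + 11·2.3409 = 26.77.
Posterior mean = (μ₀/σ₀² + n·x̄/σ²)/(1/σ₀² + n/σ²) = (σ²·μ₀ + σ₀²·n·x̄)/(σ² + n·σ₀²) = (1.0201·6.01 + 2.3409·67.21)/26.77 = 163.46269/26.77 = 6.1062.

6.1062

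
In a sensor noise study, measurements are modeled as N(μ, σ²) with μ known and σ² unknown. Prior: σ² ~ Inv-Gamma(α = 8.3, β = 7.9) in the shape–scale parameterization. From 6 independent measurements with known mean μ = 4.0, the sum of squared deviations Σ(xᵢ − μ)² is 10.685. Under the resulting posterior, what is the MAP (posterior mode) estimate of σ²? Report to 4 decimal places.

With known mean μ and an Inverse-Gamma(α, β) prior on σ², the Normal likelihood is conjugate: posterior is Inv-Gamma(α + n/2, β + Σ(xᵢ−μ)²/2).
Posterior: Inv-Gamma(8.3 + 6/2, 7.9 + 10.685/2) = Inv-Gamma(11.30, 13.2425).
Mode = β/(α+1) = 13.2425/12.30 = 1.0766.

1.0766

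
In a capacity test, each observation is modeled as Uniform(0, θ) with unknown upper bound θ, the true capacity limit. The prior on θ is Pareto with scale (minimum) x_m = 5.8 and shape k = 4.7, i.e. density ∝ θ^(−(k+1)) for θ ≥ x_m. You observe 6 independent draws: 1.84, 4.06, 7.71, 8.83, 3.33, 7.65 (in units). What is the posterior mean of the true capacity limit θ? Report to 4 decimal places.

A Pareto(scale x_m, shape k) prior on the upper bound θ of Uniform(0, θ) is conjugate: posterior is Pareto(max(x_m, max xᵢ), k + n).
Sample maximum = 8.83; prior scale x_m = 5.8 → posterior scale = max = 8.83.
Posterior shape = 4.7 + 6 = 10.7.
E[θ|data] = k·x_m/(k−1) = 10.7·8.83/9.7 = 9.7403.

9.7403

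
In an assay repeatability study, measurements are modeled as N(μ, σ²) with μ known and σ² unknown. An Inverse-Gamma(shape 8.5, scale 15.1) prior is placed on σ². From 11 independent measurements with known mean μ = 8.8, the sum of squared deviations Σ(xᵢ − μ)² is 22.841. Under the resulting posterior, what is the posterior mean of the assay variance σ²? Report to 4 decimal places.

2.0400

With known mean μ and an Inverse-Gamma(α, β) prior on σ², the Normal likelihood is conjugate: posterior is Inv-Gamma(α + n/2, β + Σ(xᵢ−μ)²/2).
Posterior: Inv-Gamma(8.5 + 11/2, 15.1 + 22.841/2) = Inv-Gamma(14.00, 26.5205).
E[σ²|data] = β/(α−1) = 26.5205/13.00 = 2.0400.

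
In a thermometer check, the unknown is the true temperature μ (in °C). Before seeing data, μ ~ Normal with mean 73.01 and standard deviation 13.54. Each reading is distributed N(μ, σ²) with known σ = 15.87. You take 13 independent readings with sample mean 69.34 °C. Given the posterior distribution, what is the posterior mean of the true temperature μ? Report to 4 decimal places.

For Normal data with known variance σ², a Normal(μ₀, σ₀²) prior on μ is conjugate. Posterior precision = 1/σ₀² + n/σ²; posterior mean is the precision-weighted average of μ₀ and x̄.
n·x̄ = 13·69.34 = 901.42.
σ₀² = 13.54² = 183.3316, σ² = 15.87² = 251.8569; σ² + n·σ₀² = 251.8569 + 13·183.3316 = 2635.1677.
Posterior mean = (μ₀/σ₀² + n·x̄/σ²)/(1/σ₀² + n/σ²) = (σ²·μ₀ + σ₀²·n·x̄)/(σ² + n·σ₀²) = (251.8569·73.01 + 183.3316·901.42)/2635.1677 = 183646.843141/2635.1677 = 69.6908.

69.6908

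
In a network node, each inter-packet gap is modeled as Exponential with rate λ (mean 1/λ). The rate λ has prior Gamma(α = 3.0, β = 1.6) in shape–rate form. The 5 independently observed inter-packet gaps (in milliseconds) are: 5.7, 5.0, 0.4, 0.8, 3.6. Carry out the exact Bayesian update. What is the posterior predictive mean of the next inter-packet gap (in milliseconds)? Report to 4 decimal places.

2.4429

With a Gamma(shape α, rate β) prior on the exponential rate λ, the posterior after n observations with total T = Σxᵢ is Gamma(α+n, β+T).
Sum of observations T = 15.5 milliseconds; n = 5.
Posterior: Gamma(3.0+5, 1.6+15.5) = Gamma(8.0, 17.1).
The predictive distribution for the next observation is Lomax; its mean is β/(α−1) = 17.1/7.0 = 2.4429.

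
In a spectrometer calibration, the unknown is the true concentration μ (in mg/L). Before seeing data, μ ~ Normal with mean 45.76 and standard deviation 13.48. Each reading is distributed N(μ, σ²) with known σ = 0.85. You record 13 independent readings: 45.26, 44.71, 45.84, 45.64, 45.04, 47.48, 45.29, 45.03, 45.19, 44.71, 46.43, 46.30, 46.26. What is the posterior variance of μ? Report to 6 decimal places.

For Normal data with known variance σ², a Normal(μ₀, σ₀²) prior on μ is conjugate. Posterior precision = 1/σ₀² + n/σ²; posterior mean is the precision-weighted average of μ₀ and x̄.
σ₀² = 13.48² = 181.7104, σ² = 0.85² = 0.7225; σ² + n·σ₀² = 0.7225 + 13·181.7104 = 2362.9577.
Posterior precision = 1/σ₀² + n/σ² = 1/181.7104 + 13/0.7225 = (σ² + n·σ₀²)/(σ₀²σ²) = 2362.9577/(181.7104·0.7225); posterior variance σₙ² = σ₀²σ²/(σ² + n·σ₀²) = 181.7104·0.7225/2362.9577 = 0.055560.

0.055560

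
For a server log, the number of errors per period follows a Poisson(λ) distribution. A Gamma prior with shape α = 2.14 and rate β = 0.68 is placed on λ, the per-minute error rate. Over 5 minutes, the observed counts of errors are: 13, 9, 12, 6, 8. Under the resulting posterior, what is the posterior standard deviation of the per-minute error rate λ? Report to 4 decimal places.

With a Gamma(shape α, rate β) prior, the Poisson likelihood is conjugate: the posterior is Gamma(α + ΣXᵢ, β + n).
Sum of counts S = 48 over n = 5 minutes.
Posterior: Gamma(α+S, β+n) = Gamma(2.14+48, 0.68+5) = Gamma(50.14, 5.68).
SD = √α/β = √50.14/5.68 = 1.2466.

1.2466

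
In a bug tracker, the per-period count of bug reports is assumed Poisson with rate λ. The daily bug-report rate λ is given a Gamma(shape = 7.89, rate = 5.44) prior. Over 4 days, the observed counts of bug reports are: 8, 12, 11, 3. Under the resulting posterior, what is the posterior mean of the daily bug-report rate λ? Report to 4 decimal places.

4.4375

With a Gamma(shape α, rate β) prior, the Poisson likelihood is conjugate: the posterior is Gamma(α + ΣXᵢ, β + n).
Sum of counts S = 34 over n = 4 days.
Posterior: Gamma(α+S, β+n) = Gamma(7.89+34, 5.44+4) = Gamma(41.89, 9.44).
Posterior mean = α/β = 41.89/9.44 = 4.4375.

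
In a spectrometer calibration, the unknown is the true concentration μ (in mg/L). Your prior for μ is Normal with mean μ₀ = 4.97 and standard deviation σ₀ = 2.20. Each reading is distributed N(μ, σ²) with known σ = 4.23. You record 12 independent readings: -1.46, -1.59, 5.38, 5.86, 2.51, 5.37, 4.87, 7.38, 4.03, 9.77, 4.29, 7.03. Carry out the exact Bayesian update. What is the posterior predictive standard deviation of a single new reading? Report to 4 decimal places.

For Normal data with known variance σ², a Normal(μ₀, σ₀²) prior on μ is conjugate. Posterior precision = 1/σ₀² + n/σ²; posterior mean is the precision-weighted average of μ₀ and x̄.
σ₀² = 2.20² = 4.84, σ² = 4.23² = 17.8929; σ² + n·σ₀² = 17.8929 + 12·4.84 = 75.9729.
Posterior precision = 1/σ₀² + n/σ² = 1/4.84 + 12/17.8929 = (σ² + n·σ₀²)/(σ₀²σ²) = 75.9729/(4.84·17.8929); posterior variance σₙ² = σ₀²σ²/(σ² + n·σ₀²) = 4.84·17.8929/75.9729 = 1.139902.
Predictive variance for one new observation = σₙ² + σ² = 4.84·17.8929/75.9729 + 17.8929 = σ²·(σ₀² + 75.9729)/75.9729 = 17.8929·80.8129/75.9729 = 19.032802; SD = √(17.8929·80.8129/75.9729) = 4.3627.

4.3627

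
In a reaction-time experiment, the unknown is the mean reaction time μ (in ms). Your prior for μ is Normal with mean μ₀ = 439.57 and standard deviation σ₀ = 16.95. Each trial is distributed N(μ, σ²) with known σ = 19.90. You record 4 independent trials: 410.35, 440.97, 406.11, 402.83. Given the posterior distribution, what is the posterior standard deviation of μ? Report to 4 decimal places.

For Normal data with known variance σ², a Normal(μ₀, σ₀²) prior on μ is conjugate. Posterior precision = 1/σ₀² + n/σ²; posterior mean is the precision-weighted average of μ₀ and x̄.
σ₀² = 16.95² = 287.3025, σ² = 19.90² = 396.01; σ² + n·σ₀² = 396.01 + 4·287.3025 = 1545.22.
Posterior precision = 1/σ₀² + n/σ² = 1/287.3025 + 4/396.01 = (σ² + n·σ₀²)/(σ₀²σ²) = 1545.22/(287.3025·396.01); posterior variance σₙ² = σ₀²σ²/(σ² + n·σ₀²) = 287.3025·396.01/1545.22 = 73.630074.
Posterior SD = √σₙ² = √(287.3025·396.01/1545.22) = 8.5808.

8.5808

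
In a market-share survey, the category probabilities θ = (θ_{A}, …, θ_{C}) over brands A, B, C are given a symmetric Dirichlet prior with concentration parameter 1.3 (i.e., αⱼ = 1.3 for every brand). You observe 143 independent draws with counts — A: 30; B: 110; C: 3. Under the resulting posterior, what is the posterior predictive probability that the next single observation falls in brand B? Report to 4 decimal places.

0.7577

The Dirichlet prior is conjugate to the Multinomial likelihood: each posterior αⱼ = prior αⱼ + observed count nⱼ.
Posterior concentration: (31.3, 111.3, 4.3), total = 146.9.
P(next = B | data) = α_{B}/Σα = 0.7577.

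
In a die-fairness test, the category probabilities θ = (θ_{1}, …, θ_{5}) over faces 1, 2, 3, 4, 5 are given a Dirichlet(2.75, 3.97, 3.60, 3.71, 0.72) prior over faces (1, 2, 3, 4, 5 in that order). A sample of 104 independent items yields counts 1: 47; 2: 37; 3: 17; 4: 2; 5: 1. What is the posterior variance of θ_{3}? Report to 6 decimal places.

The Dirichlet prior is conjugate to the Multinomial likelihood: each posterior αⱼ = prior αⱼ + observed count nⱼ.
Posterior concentration: (49.75, 40.97, 20.60, 5.71, 1.72), total = 118.75.
Var[θ_j] = α_j(Σα−α_j)/((Σα)²(Σα+1)) = 20.60·98.15/(118.75²·119.75) = 0.001197.

0.001197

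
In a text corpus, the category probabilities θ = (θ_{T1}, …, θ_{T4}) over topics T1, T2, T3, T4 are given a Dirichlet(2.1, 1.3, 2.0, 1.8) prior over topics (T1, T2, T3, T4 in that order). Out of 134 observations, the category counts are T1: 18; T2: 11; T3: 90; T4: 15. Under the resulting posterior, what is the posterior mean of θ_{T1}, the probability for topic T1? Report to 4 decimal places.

0.1424

The Dirichlet prior is conjugate to the Multinomial likelihood: each posterior αⱼ = prior αⱼ + observed count nⱼ.
Posterior concentration: (20.1, 12.3, 92.0, 16.8), total = 141.2.
E[θ_{T1}|data] = α_{T1}/Σα = 20.1/141.2 = 0.1424.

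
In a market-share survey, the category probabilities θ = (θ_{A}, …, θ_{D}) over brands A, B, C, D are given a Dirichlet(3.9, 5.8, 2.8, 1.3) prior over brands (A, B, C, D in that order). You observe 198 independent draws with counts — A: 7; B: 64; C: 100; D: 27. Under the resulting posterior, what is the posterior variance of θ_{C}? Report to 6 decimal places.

The Dirichlet prior is conjugate to the Multinomial likelihood: each posterior αⱼ = prior αⱼ + observed count nⱼ.
Posterior concentration: (10.9, 69.8, 102.8, 28.3), total = 211.8.
Var[θ_j] = α_j(Σα−α_j)/((Σα)²(Σα+1)) = 102.8·109.0/(211.8²·212.8) = 0.001174.

0.001174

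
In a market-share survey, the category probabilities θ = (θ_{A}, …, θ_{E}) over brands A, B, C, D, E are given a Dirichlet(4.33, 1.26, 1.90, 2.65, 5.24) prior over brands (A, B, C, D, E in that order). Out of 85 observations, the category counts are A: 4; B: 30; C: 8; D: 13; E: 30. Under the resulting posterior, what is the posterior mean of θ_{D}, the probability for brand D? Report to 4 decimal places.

The Dirichlet prior is conjugate to the Multinomial likelihood: each posterior αⱼ = prior αⱼ + observed count nⱼ.
Posterior concentration: (8.33, 31.26, 9.90, 15.65, 35.24), total = 100.38.
E[θ_{D}|data] = α_{D}/Σα = 15.65/100.38 = 0.1559.

0.1559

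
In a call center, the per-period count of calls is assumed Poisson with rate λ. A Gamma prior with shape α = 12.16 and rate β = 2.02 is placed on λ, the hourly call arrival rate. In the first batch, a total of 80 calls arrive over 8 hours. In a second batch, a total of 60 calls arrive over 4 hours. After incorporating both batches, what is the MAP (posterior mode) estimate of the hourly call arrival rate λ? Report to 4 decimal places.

With a Gamma(shape α, rate β) prior, the Poisson likelihood is conjugate: the posterior is Gamma(α + ΣXᵢ, β + n).
After batch 1: Gamma(α+S, β+n) = Gamma(12.16+80, 2.02+8) = Gamma(92.16, 10.02).
After batch 2: Gamma(α+S, β+n) = Gamma(92.16+60, 10.02+4) = Gamma(152.16, 14.02).
Mode of Gamma(α,β) for α≥1 is (α−1)/β = 151.16/14.02 = 10.7817.

10.7817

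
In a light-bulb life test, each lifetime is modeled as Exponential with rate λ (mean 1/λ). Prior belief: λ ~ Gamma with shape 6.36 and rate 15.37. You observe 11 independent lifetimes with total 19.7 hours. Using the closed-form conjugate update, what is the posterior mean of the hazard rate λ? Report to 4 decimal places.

With a Gamma(shape α, rate β) prior on the exponential rate λ, the posterior after n observations with total T = Σxᵢ is Gamma(α+n, β+T).
Posterior: Gamma(6.36+11, 15.37+19.7) = Gamma(17.36, 35.07).
Posterior mean of λ = α/β = 17.36/35.07 = 0.4950.

0.4950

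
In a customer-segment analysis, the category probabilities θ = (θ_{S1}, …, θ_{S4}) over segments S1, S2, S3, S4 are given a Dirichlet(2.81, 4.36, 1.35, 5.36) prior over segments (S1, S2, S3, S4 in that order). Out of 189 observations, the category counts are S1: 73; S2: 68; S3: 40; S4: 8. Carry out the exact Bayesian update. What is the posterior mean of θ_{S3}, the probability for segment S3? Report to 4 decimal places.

The Dirichlet prior is conjugate to the Multinomial likelihood: each posterior αⱼ = prior αⱼ + observed count nⱼ.
Posterior concentration: (75.81, 72.36, 41.35, 13.36), total = 202.88.
E[θ_{S3}|data] = α_{S3}/Σα = 41.35/202.88 = 0.2038.

0.2038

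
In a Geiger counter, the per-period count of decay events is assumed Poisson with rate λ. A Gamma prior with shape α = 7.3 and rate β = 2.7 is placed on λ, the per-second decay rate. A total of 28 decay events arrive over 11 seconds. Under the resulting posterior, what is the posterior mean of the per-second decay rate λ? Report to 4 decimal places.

2.5766

With a Gamma(shape α, rate β) prior, the Poisson likelihood is conjugate: the posterior is Gamma(α + ΣXᵢ, β + n).
Posterior: Gamma(α+S, β+n) = Gamma(7.3+28, 2.7+11) = Gamma(35.3, 13.7).
Posterior mean = α/β = 35.3/13.7 = 2.5766.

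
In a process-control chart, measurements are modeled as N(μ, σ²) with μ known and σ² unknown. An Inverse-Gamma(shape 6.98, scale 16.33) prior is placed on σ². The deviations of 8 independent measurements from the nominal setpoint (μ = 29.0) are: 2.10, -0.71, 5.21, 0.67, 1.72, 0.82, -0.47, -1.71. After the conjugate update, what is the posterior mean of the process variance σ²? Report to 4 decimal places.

With known mean μ and an Inverse-Gamma(α, β) prior on σ², the Normal likelihood is conjugate: posterior is Inv-Gamma(α + n/2, β + Σ(xᵢ−μ)²/2).
Σ(xᵢ−μ)² = (2.10)² + (-0.71)² + (5.21)² + (0.67)² + (1.72)² + (0.82)² + (-0.47)² + (-1.71)² = 39.2829.
Posterior: Inv-Gamma(6.98 + 8/2, 16.33 + 39.2829/2) = Inv-Gamma(10.98, 35.97145).
E[σ²|data] = β/(α−1) = 35.97145/9.98 = 3.6044.

3.6044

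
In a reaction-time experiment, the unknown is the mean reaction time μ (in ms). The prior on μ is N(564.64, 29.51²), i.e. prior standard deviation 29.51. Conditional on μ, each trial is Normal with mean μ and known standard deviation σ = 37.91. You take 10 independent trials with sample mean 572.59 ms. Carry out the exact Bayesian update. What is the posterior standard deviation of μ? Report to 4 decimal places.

For Normal data with known variance σ², a Normal(μ₀, σ₀²) prior on μ is conjugate. Posterior precision = 1/σ₀² + n/σ²; posterior mean is the precision-weighted average of μ₀ and x̄.
σ₀² = 29.51² = 870.8401, σ² = 37.91² = 1437.1681; σ² + n·σ₀² = 1437.1681 + 10·870.8401 = 10145.5691.
Posterior precision = 1/σ₀² + n/σ² = 1/870.8401 + 10/1437.1681 = (σ² + n·σ₀²)/(σ₀²σ²) = 10145.5691/(870.8401·1437.1681); posterior variance σₙ² = σ₀²σ²/(σ² + n·σ₀²) = 870.8401·1437.1681/10145.5691 = 123.358641.
Posterior SD = √σₙ² = √(870.8401·1437.1681/10145.5691) = 11.1067.

11.1067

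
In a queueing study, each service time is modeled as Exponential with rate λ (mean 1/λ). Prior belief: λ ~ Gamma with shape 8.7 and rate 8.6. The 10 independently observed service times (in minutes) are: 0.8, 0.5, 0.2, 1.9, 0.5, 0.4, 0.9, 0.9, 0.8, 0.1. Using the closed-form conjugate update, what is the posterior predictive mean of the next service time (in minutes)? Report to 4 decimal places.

With a Gamma(shape α, rate β) prior on the exponential rate λ, the posterior after n observations with total T = Σxᵢ is Gamma(α+n, β+T).
Sum of observations T = 7.0 minutes; n = 10.
Posterior: Gamma(8.7+10, 8.6+7.0) = Gamma(18.7, 15.6).
The predictive distribution for the next observation is Lomax; its mean is β/(α−1) = 15.6/17.7 = 0.8814.

0.8814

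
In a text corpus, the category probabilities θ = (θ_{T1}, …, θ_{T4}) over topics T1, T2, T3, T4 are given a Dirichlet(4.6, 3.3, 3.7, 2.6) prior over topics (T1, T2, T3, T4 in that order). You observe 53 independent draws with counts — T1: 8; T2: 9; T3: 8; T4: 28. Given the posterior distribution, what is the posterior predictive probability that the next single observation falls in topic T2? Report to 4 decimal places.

0.1830

The Dirichlet prior is conjugate to the Multinomial likelihood: each posterior αⱼ = prior αⱼ + observed count nⱼ.
Posterior concentration: (12.6, 12.3, 11.7, 30.6), total = 67.2.
P(next = T2 | data) = α_{T2}/Σα = 0.1830.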